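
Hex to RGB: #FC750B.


FC → 252 (R)
75 → 117 (G)
0B → 11 (B)
= RGB(252, 117, 11)


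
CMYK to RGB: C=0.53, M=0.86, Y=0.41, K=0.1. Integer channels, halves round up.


R = 255 × (1-C) × (1-K) = 255 × 0.47 × 0.90 = 107.865 → 108
G = 255 × (1-M) × (1-K) = 255 × 0.14 × 0.90 = 32.13 → 32
B = 255 × (1-Y) × (1-K) = 255 × 0.59 × 0.90 = 135.405 → 135
= RGB(108, 32, 135)


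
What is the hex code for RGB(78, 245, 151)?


R = 78 → 4E (hex)
G = 245 → F5 (hex)
B = 151 → 97 (hex)
Hex = #4EF597


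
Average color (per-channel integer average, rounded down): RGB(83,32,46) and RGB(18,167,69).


Midpoint: each channel = ⌊(C₁+C₂)/2⌋
R: ⌊(83+18)/2⌋ = 50
G: ⌊(32+167)/2⌋ = 99
B: ⌊(46+69)/2⌋ = 57
= RGB(50, 99, 57)


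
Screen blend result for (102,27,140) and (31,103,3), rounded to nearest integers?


Screen: C = 255 - (255-A)×(255-B)/255, rounded to nearest integer
R: 255 - (255-102)×(255-31)/255 = 255 - 34272/255 ≈ 255 - 134.400 = 120.600 → 121
G: 255 - (255-27)×(255-103)/255 = 255 - 34656/255 ≈ 255 - 135.906 = 119.094 → 119
B: 255 - (255-140)×(255-3)/255 = 255 - 28980/255 ≈ 255 - 113.647 = 141.353 → 141
= RGB(121, 119, 141)


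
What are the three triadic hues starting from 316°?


Triadic: equally spaced at 120° intervals
H1 = 316°
H2 = (316 + 120) mod 360 = 76°
H3 = (316 + 240) mod 360 = 196°
Triadic = 316°, 76°, 196°


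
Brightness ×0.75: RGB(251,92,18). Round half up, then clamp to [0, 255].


Multiply each channel by 0.75, round half up, clamp to [0, 255]
R: 251×0.75 = 188.25 → round → 188
G: 92×0.75 = 69
B: 18×0.75 = 13.5 → round → 14
= RGB(188, 69, 14)


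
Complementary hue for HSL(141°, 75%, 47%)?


Complement = opposite side of color wheel = hue + 180°
H' = (141 + 180) mod 360 = 321°
S and L unchanged.
= HSL(321°, 75%, 47%)


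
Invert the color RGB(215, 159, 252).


Invert: (255-R, 255-G, 255-B)
R: 255-215 = 40
G: 255-159 = 96
B: 255-252 = 3
= RGB(40, 96, 3)


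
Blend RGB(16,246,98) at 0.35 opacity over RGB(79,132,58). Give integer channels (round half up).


C = α×F + (1-α)×B, with 1-α = 0.65
R: 0.35×16 + 0.65×79 = 5.60 + 51.35 = 56.95 → 57
G: 0.35×246 + 0.65×132 = 86.10 + 85.80 = 171.90 → 172
B: 0.35×98 + 0.65×58 = 34.30 + 37.70 = 72.00 → 72
= RGB(57, 172, 72)


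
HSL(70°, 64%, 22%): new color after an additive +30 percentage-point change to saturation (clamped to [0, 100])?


Original S = 64%
Adjustment = +30 percentage points
New S = 64 + (30) = 94
Clamp to [0, 100] → 94
= HSL(70°, 94%, 22%)


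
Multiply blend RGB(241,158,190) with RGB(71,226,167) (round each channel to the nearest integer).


Multiply: C = A×B/255, rounded to nearest integer
R: 241×71/255 = 17111/255 ≈ 67.102 → 67
G: 158×226/255 = 35708/255 ≈ 140.031 → 140
B: 190×167/255 = 31730/255 ≈ 124.431 → 124
= RGB(67, 140, 124)


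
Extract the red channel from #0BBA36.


Color: #0BBA36
R = 0B = 11
G = BA = 186
B = 36 = 54
Red = 11


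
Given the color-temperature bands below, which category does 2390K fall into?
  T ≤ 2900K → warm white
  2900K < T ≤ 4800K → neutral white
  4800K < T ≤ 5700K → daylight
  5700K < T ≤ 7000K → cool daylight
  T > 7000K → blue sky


Temperature: 2390K
2390K ≤ 2900K → warm white
Classification: warm white


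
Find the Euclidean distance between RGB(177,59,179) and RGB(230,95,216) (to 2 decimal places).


d = √[(R₁-R₂)² + (G₁-G₂)² + (B₁-B₂)²]
d = √[(177-230)² + (59-95)² + (179-216)²]
d = √[2809 + 1296 + 1369]
d = √5474
d ≈ 73.99


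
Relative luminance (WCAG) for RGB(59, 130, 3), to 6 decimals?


Linearize each channel (sRGB transfer function): c = v/255; c_lin = c/12.92 if c ≤ 0.04045, else ((c+0.055)/1.055)^2.4
  R: 59/255 ≈ 0.231373 > 0.04045 → ((0.231373+0.055)/1.055)^2.4 ≈ 0.043735
  G: 130/255 ≈ 0.509804 > 0.04045 → ((0.509804+0.055)/1.055)^2.4 ≈ 0.223228
  B: 3/255 ≈ 0.011765 ≤ 0.04045 → 0.011765/12.92 ≈ 0.000911
R_lin = 0.043735, G_lin = 0.223228, B_lin = 0.000911
L = 0.2126×R + 0.7152×G + 0.0722×B
L = 0.2126×0.043735 + 0.7152×0.223228 + 0.0722×0.000911
L ≈ 0.169016


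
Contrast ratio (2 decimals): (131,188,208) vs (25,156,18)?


Linearize each sRGB channel c=v/255: c/12.92 if c ≤ 0.04045 else ((c+0.055)/1.055)^2.4
L = 0.2126×R_lin + 0.7152×G_lin + 0.0722×B_lin
Color 1 (131,188,208):
  R=131: 131/255≈0.5137 > 0.04045 → ((0.5137+0.055)/1.055)^2.4 ≈ 0.22697
  G=188: 188/255≈0.7373 > 0.04045 → ((0.7373+0.055)/1.055)^2.4 ≈ 0.50289
  B=208: 208/255≈0.8157 > 0.04045 → ((0.8157+0.055)/1.055)^2.4 ≈ 0.63076
  L1 = 0.2126×0.22697 + 0.7152×0.50289 + 0.0722×0.63076 ≈ 0.45346
Color 2 (25,156,18):
  R=25: 25/255≈0.0980 > 0.04045 → ((0.0980+0.055)/1.055)^2.4 ≈ 0.00972
  G=156: 156/255≈0.6118 > 0.04045 → ((0.6118+0.055)/1.055)^2.4 ≈ 0.33245
  B=18: 18/255≈0.0706 > 0.04045 → ((0.0706+0.055)/1.055)^2.4 ≈ 0.00605
  L2 = 0.2126×0.00972 + 0.7152×0.33245 + 0.0722×0.00605 ≈ 0.24027
Lighter = 0.45346, Darker = 0.24027
Ratio = (L_lighter + 0.05) / (L_darker + 0.05)
Ratio = (0.45346 + 0.05) / (0.24027 + 0.05) = 0.50346 / 0.29027 ≈ 1.7344
Ratio ≈ 1.73:1


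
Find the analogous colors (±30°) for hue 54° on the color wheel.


Base hue: 54°
Left analog: (54 - 30) mod 360 = 24°
Right analog: (54 + 30) mod 360 = 84°
Analogous hues = 24° and 84°


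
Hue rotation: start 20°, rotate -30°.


New hue = (H + rotation) mod 360
New hue = (20 -30) mod 360
= -10 mod 360
= 350°


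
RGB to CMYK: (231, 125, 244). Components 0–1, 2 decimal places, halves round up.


R'=231/255≈0.9059, G'=125/255≈0.4902, B'=244/255≈0.9569
K = 1 - max(R',G',B') = 1 - 244/255 = 11/255 = 0.04313… → 0.04
(1-R'-K)/(1-K) simplifies to (max-R)/max with max = 244:
C = (244-231)/244 = 13/244 = 0.05327… → 0.05
M = (244-125)/244 = 119/244 = 0.48770… → 0.49
Y = (244-244)/244 = 0/244 = 0 → 0.00
= CMYK(0.05, 0.49, 0.00, 0.04)


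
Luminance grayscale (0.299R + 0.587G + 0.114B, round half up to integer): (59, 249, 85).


Gray = 0.299×R + 0.587×G + 0.114×B
Gray = 0.299×59 + 0.587×249 + 0.114×85
Gray = 17.641 + 146.163 + 9.690
Gray = 173.494 → round half up → 173
Gray = 173


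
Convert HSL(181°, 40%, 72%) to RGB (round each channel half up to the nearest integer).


H=181°, S=0.40, L=0.72
C = (1-|2L-1|)×S = (1-|0.44|)×0.40 = 0.224
H' = H/60 = 181/60 ≈ 3.0167; X = C×(1-|H' mod 2 - 1|) ≈ 0.2203
m = L - C/2 = 0.72 - 0.112 = 0.608
Sector ⌊H'⌋ = 3 → (R',G',B') = (0.0, ≈0.2203, 0.224)
RGB = ((R'+m)×255, (G'+m)×255, (B'+m)×255) = (155.04, 211.208, 212.16)
Round half up → RGB(155, 211, 212)


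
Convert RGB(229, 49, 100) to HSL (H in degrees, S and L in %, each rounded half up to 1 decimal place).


Normalize: R'=229/255≈0.8980, G'=49/255≈0.1922, B'=100/255≈0.3922
Max=229/255, Min=49/255, Δ=Max-Min=180/255
L = (Max+Min)/2 = (229+49)/510 = 278/510 = 0.54509… → L = 54.5%
L > 0.5 → S = Δ/(2-Max-Min) = 180/(510-229-49) = 180/232 = 0.77586… → S = 77.6%
(the 1/255 factors cancel in S and H, so raw channel differences can be used)
Max is R' → H = 60 × (((G-B)/Δ) mod 6) = 60 × (((49-100)/180) mod 6)
  (-51)/180 = -0.2833…; negative, so add 6 → 5.7166…
  H = 60 × 5.7166… = 343° → H = 343.0°
= HSL(343.0°, 77.6%, 54.5%)


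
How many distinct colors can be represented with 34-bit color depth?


Colors = 2^bits = 2^34
= 17,179,869,184 colors


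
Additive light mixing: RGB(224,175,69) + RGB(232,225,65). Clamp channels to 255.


Additive: each channel = min(255, C₁+C₂)
R: 224+232 = 456 → 255
G: 175+225 = 400 → 255
B: 69+65 = 134 → 134
= RGB(255, 255, 134)


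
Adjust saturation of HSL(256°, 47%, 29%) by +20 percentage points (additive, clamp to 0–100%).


Original S = 47%
Adjustment = +20 percentage points
New S = 47 + (20) = 67
Clamp to [0, 100] → 67
= HSL(256°, 67%, 29%)


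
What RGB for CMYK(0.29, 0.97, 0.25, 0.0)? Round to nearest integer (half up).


R = 255 × (1-C) × (1-K) = 255 × 0.71 × 1.00 = 181.05 → 181
G = 255 × (1-M) × (1-K) = 255 × 0.03 × 1.00 = 7.65 → 8
B = 255 × (1-Y) × (1-K) = 255 × 0.75 × 1.00 = 191.25 → 191
= RGB(181, 8, 191)


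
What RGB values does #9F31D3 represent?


9F → 159 (R)
31 → 49 (G)
D3 → 211 (B)
= RGB(159, 49, 211)


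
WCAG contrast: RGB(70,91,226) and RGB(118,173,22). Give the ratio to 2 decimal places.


Linearize each sRGB channel c=v/255: c/12.92 if c ≤ 0.04045 else ((c+0.055)/1.055)^2.4
L = 0.2126×R_lin + 0.7152×G_lin + 0.0722×B_lin
Color 1 (70,91,226):
  R=70: 70/255≈0.2745 > 0.04045 → ((0.2745+0.055)/1.055)^2.4 ≈ 0.06125
  G=91: 91/255≈0.3569 > 0.04045 → ((0.3569+0.055)/1.055)^2.4 ≈ 0.10462
  B=226: 226/255≈0.8863 > 0.04045 → ((0.8863+0.055)/1.055)^2.4 ≈ 0.76052
  L1 = 0.2126×0.06125 + 0.7152×0.10462 + 0.0722×0.76052 ≈ 0.14275
Color 2 (118,173,22):
  R=118: 118/255≈0.4627 > 0.04045 → ((0.4627+0.055)/1.055)^2.4 ≈ 0.18116
  G=173: 173/255≈0.6784 > 0.04045 → ((0.6784+0.055)/1.055)^2.4 ≈ 0.41789
  B=22: 22/255≈0.0863 > 0.04045 → ((0.0863+0.055)/1.055)^2.4 ≈ 0.00802
  L2 = 0.2126×0.18116 + 0.7152×0.41789 + 0.0722×0.00802 ≈ 0.33797
Lighter = 0.33797, Darker = 0.14275
Ratio = (L_lighter + 0.05) / (L_darker + 0.05)
Ratio = (0.33797 + 0.05) / (0.14275 + 0.05) = 0.38797 / 0.19275 ≈ 2.0128
Ratio ≈ 2.01:1


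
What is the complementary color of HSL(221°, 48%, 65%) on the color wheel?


Complement = opposite side of color wheel = hue + 180°
H' = (221 + 180) mod 360 = 41°
S and L unchanged.
= HSL(41°, 48%, 65%)


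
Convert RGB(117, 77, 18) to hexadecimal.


R = 117 → 75 (hex)
G = 77 → 4D (hex)
B = 18 → 12 (hex)
Hex = #754D12


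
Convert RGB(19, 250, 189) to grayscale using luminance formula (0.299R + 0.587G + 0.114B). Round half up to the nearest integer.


Gray = 0.299×R + 0.587×G + 0.114×B
Gray = 0.299×19 + 0.587×250 + 0.114×189
Gray = 5.681 + 146.750 + 21.546
Gray = 173.977 → round half up → 174
Gray = 174


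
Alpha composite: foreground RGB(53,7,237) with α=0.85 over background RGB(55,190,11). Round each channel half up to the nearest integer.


C = α×F + (1-α)×B, with 1-α = 0.15
R: 0.85×53 + 0.15×55 = 45.05 + 8.25 = 53.30 → 53
G: 0.85×7 + 0.15×190 = 5.95 + 28.50 = 34.45 → 34
B: 0.85×237 + 0.15×11 = 201.45 + 1.65 = 203.10 → 203
= RGB(53, 34, 203)


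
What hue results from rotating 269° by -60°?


New hue = (H + rotation) mod 360
New hue = (269 -60) mod 360
= 209 mod 360
= 209°


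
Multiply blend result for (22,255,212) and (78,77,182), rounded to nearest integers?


Multiply: C = A×B/255, rounded to nearest integer
R: 22×78/255 = 1716/255 ≈ 6.729 → 7
G: 255×77/255 = 19635/255 ≈ 77.000 → 77
B: 212×182/255 = 38584/255 ≈ 151.310 → 151
= RGB(7, 77, 151)


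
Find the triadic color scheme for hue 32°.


Triadic: equally spaced at 120° intervals
H1 = 32°
H2 = (32 + 120) mod 360 = 152°
H3 = (32 + 240) mod 360 = 272°
Triadic = 32°, 152°, 272°


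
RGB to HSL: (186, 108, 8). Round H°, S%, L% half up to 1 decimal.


Normalize: R'=186/255≈0.7294, G'=108/255≈0.4235, B'=8/255≈0.0314
Max=186/255, Min=8/255, Δ=Max-Min=178/255
L = (Max+Min)/2 = (186+8)/510 = 194/510 = 0.38039… → L = 38.0%
L ≤ 0.5 → S = Δ/(Max+Min) = 178/(186+8) = 178/194 = 0.91752… → S = 91.8%
(the 1/255 factors cancel in S and H, so raw channel differences can be used)
Max is R' → H = 60 × (((G-B)/Δ) mod 6) = 60 × (((108-8)/178) mod 6)
  100/178 = 0.5617…
  H = 60 × 0.5617… = 33.707…° → H = 33.7°
= HSL(33.7°, 91.8%, 38.0%)


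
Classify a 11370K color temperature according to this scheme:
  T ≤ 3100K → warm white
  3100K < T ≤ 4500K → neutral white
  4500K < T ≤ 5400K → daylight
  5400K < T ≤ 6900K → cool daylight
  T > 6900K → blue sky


Temperature: 11370K
11370K > 6900K → blue sky
Classification: blue sky


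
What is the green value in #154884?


Color: #154884
R = 15 = 21
G = 48 = 72
B = 84 = 132
Green = 72


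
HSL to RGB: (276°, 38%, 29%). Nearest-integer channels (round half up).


H=276°, S=0.38, L=0.29
C = (1-|2L-1|)×S = (1-|-0.42|)×0.38 = 0.2204
H' = H/60 = 276/60 ≈ 4.6000; X = C×(1-|H' mod 2 - 1|) = 0.13224
m = L - C/2 = 0.29 - 0.1102 = 0.1798
Sector ⌊H'⌋ = 4 → (R',G',B') = (0.13224, 0.0, 0.2204)
RGB = ((R'+m)×255, (G'+m)×255, (B'+m)×255) = (79.5702, 45.849, 102.051)
Round half up → RGB(80, 46, 102)


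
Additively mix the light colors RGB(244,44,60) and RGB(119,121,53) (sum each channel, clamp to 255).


Additive: each channel = min(255, C₁+C₂)
R: 244+119 = 363 → 255
G: 44+121 = 165 → 165
B: 60+53 = 113 → 113
= RGB(255, 165, 113)


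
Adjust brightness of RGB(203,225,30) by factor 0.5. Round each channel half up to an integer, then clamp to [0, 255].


Multiply each channel by 0.5, round half up, clamp to [0, 255]
R: 203×0.5 = 101.5 → round → 102
G: 225×0.5 = 112.5 → round → 113
B: 30×0.5 = 15
= RGB(102, 113, 15)


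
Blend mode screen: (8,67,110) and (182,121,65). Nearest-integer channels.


Screen: C = 255 - (255-A)×(255-B)/255, rounded to nearest integer
R: 255 - (255-8)×(255-182)/255 = 255 - 18031/255 ≈ 255 - 70.710 = 184.290 → 184
G: 255 - (255-67)×(255-121)/255 = 255 - 25192/255 ≈ 255 - 98.792 = 156.208 → 156
B: 255 - (255-110)×(255-65)/255 = 255 - 27550/255 ≈ 255 - 108.039 = 146.961 → 147
= RGB(184, 156, 147)


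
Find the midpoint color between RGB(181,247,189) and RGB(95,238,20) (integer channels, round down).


Midpoint: each channel = ⌊(C₁+C₂)/2⌋
R: ⌊(181+95)/2⌋ = 138
G: ⌊(247+238)/2⌋ = 242
B: ⌊(189+20)/2⌋ = 104
= RGB(138, 242, 104)


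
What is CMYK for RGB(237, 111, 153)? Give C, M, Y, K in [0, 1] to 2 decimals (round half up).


R'=237/255≈0.9294, G'=111/255≈0.4353, B'=153/255≈0.6000
K = 1 - max(R',G',B') = 1 - 237/255 = 18/255 = 0.07058… → 0.07
(1-R'-K)/(1-K) simplifies to (max-R)/max with max = 237:
C = (237-237)/237 = 0/237 = 0 → 0.00
M = (237-111)/237 = 126/237 = 0.53164… → 0.53
Y = (237-153)/237 = 84/237 = 0.35443… → 0.35
= CMYK(0.00, 0.53, 0.35, 0.07)


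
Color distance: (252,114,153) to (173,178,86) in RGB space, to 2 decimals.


d = √[(R₁-R₂)² + (G₁-G₂)² + (B₁-B₂)²]
d = √[(252-173)² + (114-178)² + (153-86)²]
d = √[6241 + 4096 + 4489]
d = √14826
d ≈ 121.76


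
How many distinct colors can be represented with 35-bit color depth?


Colors = 2^bits = 2^35
= 34,359,738,368 colors


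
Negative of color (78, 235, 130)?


Invert: (255-R, 255-G, 255-B)
R: 255-78 = 177
G: 255-235 = 20
B: 255-130 = 125
= RGB(177, 20, 125)


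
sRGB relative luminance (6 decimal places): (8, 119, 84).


Linearize each channel (sRGB transfer function): c = v/255; c_lin = c/12.92 if c ≤ 0.04045, else ((c+0.055)/1.055)^2.4
  R: 8/255 ≈ 0.031373 ≤ 0.04045 → 0.031373/12.92 ≈ 0.002428
  G: 119/255 ≈ 0.466667 > 0.04045 → ((0.466667+0.055)/1.055)^2.4 ≈ 0.184475
  B: 84/255 ≈ 0.329412 > 0.04045 → ((0.329412+0.055)/1.055)^2.4 ≈ 0.088656
R_lin = 0.002428, G_lin = 0.184475, B_lin = 0.088656
L = 0.2126×R + 0.7152×G + 0.0722×B
L = 0.2126×0.002428 + 0.7152×0.184475 + 0.0722×0.088656
L ≈ 0.138854


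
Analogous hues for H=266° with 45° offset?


Base hue: 266°
Left analog: (266 - 45) mod 360 = 221°
Right analog: (266 + 45) mod 360 = 311°
Analogous hues = 221° and 311°


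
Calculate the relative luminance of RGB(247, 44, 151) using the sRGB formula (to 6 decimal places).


Linearize each channel (sRGB transfer function): c = v/255; c_lin = c/12.92 if c ≤ 0.04045, else ((c+0.055)/1.055)^2.4
  R: 247/255 ≈ 0.968627 > 0.04045 → ((0.968627+0.055)/1.055)^2.4 ≈ 0.930111
  G: 44/255 ≈ 0.172549 > 0.04045 → ((0.172549+0.055)/1.055)^2.4 ≈ 0.025187
  B: 151/255 ≈ 0.592157 > 0.04045 → ((0.592157+0.055)/1.055)^2.4 ≈ 0.309469
R_lin = 0.930111, G_lin = 0.025187, B_lin = 0.309469
L = 0.2126×R + 0.7152×G + 0.0722×B
L = 0.2126×0.930111 + 0.7152×0.025187 + 0.0722×0.309469
L ≈ 0.238099


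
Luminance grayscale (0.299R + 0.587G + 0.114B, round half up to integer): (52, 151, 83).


Gray = 0.299×R + 0.587×G + 0.114×B
Gray = 0.299×52 + 0.587×151 + 0.114×83
Gray = 15.548 + 88.637 + 9.462
Gray = 113.647 → round half up → 114
Gray = 114


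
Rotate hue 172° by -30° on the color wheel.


New hue = (H + rotation) mod 360
New hue = (172 -30) mod 360
= 142 mod 360
= 142°


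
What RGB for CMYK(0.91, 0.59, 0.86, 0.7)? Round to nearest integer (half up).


R = 255 × (1-C) × (1-K) = 255 × 0.09 × 0.30 = 6.885 → 7
G = 255 × (1-M) × (1-K) = 255 × 0.41 × 0.30 = 31.365 → 31
B = 255 × (1-Y) × (1-K) = 255 × 0.14 × 0.30 = 10.71 → 11
= RGB(7, 31, 11)


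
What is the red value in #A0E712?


Color: #A0E712
R = A0 = 160
G = E7 = 231
B = 12 = 18
Red = 160


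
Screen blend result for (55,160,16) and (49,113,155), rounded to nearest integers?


Screen: C = 255 - (255-A)×(255-B)/255, rounded to nearest integer
R: 255 - (255-55)×(255-49)/255 = 255 - 41200/255 ≈ 255 - 161.569 = 93.431 → 93
G: 255 - (255-160)×(255-113)/255 = 255 - 13490/255 ≈ 255 - 52.902 = 202.098 → 202
B: 255 - (255-16)×(255-155)/255 = 255 - 23900/255 ≈ 255 - 93.725 = 161.275 → 161
= RGB(93, 202, 161)


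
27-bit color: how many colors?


Colors = 2^bits = 2^27
= 134,217,728 colors


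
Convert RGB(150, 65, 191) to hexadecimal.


R = 150 → 96 (hex)
G = 65 → 41 (hex)
B = 191 → BF (hex)
Hex = #9641BF


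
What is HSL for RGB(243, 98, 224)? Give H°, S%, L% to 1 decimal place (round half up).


Normalize: R'=243/255≈0.9529, G'=98/255≈0.3843, B'=224/255≈0.8784
Max=243/255, Min=98/255, Δ=Max-Min=145/255
L = (Max+Min)/2 = (243+98)/510 = 341/510 = 0.66862… → L = 66.9%
L > 0.5 → S = Δ/(2-Max-Min) = 145/(510-243-98) = 145/169 = 0.85798… → S = 85.8%
(the 1/255 factors cancel in S and H, so raw channel differences can be used)
Max is R' → H = 60 × (((G-B)/Δ) mod 6) = 60 × (((98-224)/145) mod 6)
  (-126)/145 = -0.8689…; negative, so add 6 → 5.1310…
  H = 60 × 5.1310… = 307.862…° → H = 307.9°
= HSL(307.9°, 85.8%, 66.9%)


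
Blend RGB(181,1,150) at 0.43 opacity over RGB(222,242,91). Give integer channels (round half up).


C = α×F + (1-α)×B, with 1-α = 0.57
R: 0.43×181 + 0.57×222 = 77.83 + 126.54 = 204.37 → 204
G: 0.43×1 + 0.57×242 = 0.43 + 137.94 = 138.37 → 138
B: 0.43×150 + 0.57×91 = 64.50 + 51.87 = 116.37 → 116
= RGB(204, 138, 116)


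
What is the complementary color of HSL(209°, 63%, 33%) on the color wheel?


Complement = opposite side of color wheel = hue + 180°
H' = (209 + 180) mod 360 = 29°
S and L unchanged.
= HSL(29°, 63%, 33%)


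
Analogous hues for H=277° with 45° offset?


Base hue: 277°
Left analog: (277 - 45) mod 360 = 232°
Right analog: (277 + 45) mod 360 = 322°
Analogous hues = 232° and 322°


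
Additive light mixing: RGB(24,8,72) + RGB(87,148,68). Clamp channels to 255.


Additive: each channel = min(255, C₁+C₂)
R: 24+87 = 111 → 111
G: 8+148 = 156 → 156
B: 72+68 = 140 → 140
= RGB(111, 156, 140)


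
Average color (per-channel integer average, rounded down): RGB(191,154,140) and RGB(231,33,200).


Midpoint: each channel = ⌊(C₁+C₂)/2⌋
R: ⌊(191+231)/2⌋ = 211
G: ⌊(154+33)/2⌋ = 93
B: ⌊(140+200)/2⌋ = 170
= RGB(211, 93, 170)


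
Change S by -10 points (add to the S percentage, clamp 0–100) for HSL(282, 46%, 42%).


Original S = 46%
Adjustment = -10 percentage points
New S = 46 + (-10) = 36
Clamp to [0, 100] → 36
= HSL(282°, 36%, 42%)


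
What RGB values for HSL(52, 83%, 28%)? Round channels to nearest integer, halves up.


H=52°, S=0.83, L=0.28
C = (1-|2L-1|)×S = (1-|-0.44|)×0.83 = 0.4648
H' = H/60 = 52/60 ≈ 0.8667; X = C×(1-|H' mod 2 - 1|) ≈ 0.4028
m = L - C/2 = 0.28 - 0.2324 = 0.0476
Sector ⌊H'⌋ = 0 → (R',G',B') = (0.4648, ≈0.4028, 0.0)
RGB = ((R'+m)×255, (G'+m)×255, (B'+m)×255) = (130.662, 114.8588, 12.138)
Round half up → RGB(131, 115, 12)


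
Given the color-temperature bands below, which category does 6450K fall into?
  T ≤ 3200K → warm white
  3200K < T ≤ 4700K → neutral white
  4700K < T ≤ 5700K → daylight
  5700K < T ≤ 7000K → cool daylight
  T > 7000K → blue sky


Temperature: 6450K
5700K < 6450K ≤ 7000K → cool daylight
Classification: cool daylight


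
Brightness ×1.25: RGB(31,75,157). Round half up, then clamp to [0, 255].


Multiply each channel by 1.25, round half up, clamp to [0, 255]
R: 31×1.25 = 38.75 → round → 39
G: 75×1.25 = 93.75 → round → 94
B: 157×1.25 = 196.25 → round → 196
= RGB(39, 94, 196)


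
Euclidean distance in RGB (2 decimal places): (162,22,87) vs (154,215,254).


d = √[(R₁-R₂)² + (G₁-G₂)² + (B₁-B₂)²]
d = √[(162-154)² + (22-215)² + (87-254)²]
d = √[64 + 37249 + 27889]
d = √65202
d ≈ 255.35


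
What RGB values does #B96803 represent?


B9 → 185 (R)
68 → 104 (G)
03 → 3 (B)
= RGB(185, 104, 3)


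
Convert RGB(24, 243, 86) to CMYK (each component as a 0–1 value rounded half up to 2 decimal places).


R'=24/255≈0.0941, G'=243/255≈0.9529, B'=86/255≈0.3373
K = 1 - max(R',G',B') = 1 - 243/255 = 12/255 = 0.04705… → 0.05
(1-R'-K)/(1-K) simplifies to (max-R)/max with max = 243:
C = (243-24)/243 = 219/243 = 0.90123… → 0.90
M = (243-243)/243 = 0/243 = 0 → 0.00
Y = (243-86)/243 = 157/243 = 0.64609… → 0.65
= CMYK(0.90, 0.00, 0.65, 0.05)


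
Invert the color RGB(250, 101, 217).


Invert: (255-R, 255-G, 255-B)
R: 255-250 = 5
G: 255-101 = 154
B: 255-217 = 38
= RGB(5, 154, 38)


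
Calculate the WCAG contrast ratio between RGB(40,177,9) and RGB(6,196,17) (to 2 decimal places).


Linearize each sRGB channel c=v/255: c/12.92 if c ≤ 0.04045 else ((c+0.055)/1.055)^2.4
L = 0.2126×R_lin + 0.7152×G_lin + 0.0722×B_lin
Color 1 (40,177,9):
  R=40: 40/255≈0.1569 > 0.04045 → ((0.1569+0.055)/1.055)^2.4 ≈ 0.02122
  G=177: 177/255≈0.6941 > 0.04045 → ((0.6941+0.055)/1.055)^2.4 ≈ 0.43966
  B=9: 9/255≈0.0353 ≤ 0.04045 → 0.0353/12.92 ≈ 0.00273
  L1 = 0.2126×0.02122 + 0.7152×0.43966 + 0.0722×0.00273 ≈ 0.31915
Color 2 (6,196,17):
  R=6: 6/255≈0.0235 ≤ 0.04045 → 0.0235/12.92 ≈ 0.00182
  G=196: 196/255≈0.7686 > 0.04045 → ((0.7686+0.055)/1.055)^2.4 ≈ 0.55201
  B=17: 17/255≈0.0667 > 0.04045 → ((0.0667+0.055)/1.055)^2.4 ≈ 0.00561
  L2 = 0.2126×0.00182 + 0.7152×0.55201 + 0.0722×0.00561 ≈ 0.39559
Lighter = 0.39559, Darker = 0.31915
Ratio = (L_lighter + 0.05) / (L_darker + 0.05)
Ratio = (0.39559 + 0.05) / (0.31915 + 0.05) = 0.44559 / 0.36915 ≈ 1.2071
Ratio ≈ 1.21:1


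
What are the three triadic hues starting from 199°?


Triadic: equally spaced at 120° intervals
H1 = 199°
H2 = (199 + 120) mod 360 = 319°
H3 = (199 + 240) mod 360 = 79°
Triadic = 199°, 319°, 79°


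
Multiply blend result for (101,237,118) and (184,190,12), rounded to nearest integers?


Multiply: C = A×B/255, rounded to nearest integer
R: 101×184/255 = 18584/255 ≈ 72.878 → 73
G: 237×190/255 = 45030/255 ≈ 176.588 → 177
B: 118×12/255 = 1416/255 ≈ 5.553 → 6
= RGB(73, 177, 6)


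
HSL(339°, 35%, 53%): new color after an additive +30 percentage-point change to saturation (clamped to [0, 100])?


Original S = 35%
Adjustment = +30 percentage points
New S = 35 + (30) = 65
Clamp to [0, 100] → 65
= HSL(339°, 65%, 53%)


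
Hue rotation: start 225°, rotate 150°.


New hue = (H + rotation) mod 360
New hue = (225 + 150) mod 360
= 375 mod 360
= 15°


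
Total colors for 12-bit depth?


Colors = 2^bits = 2^12
= 4,096 colors


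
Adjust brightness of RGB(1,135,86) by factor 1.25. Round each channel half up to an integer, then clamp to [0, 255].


Multiply each channel by 1.25, round half up, clamp to [0, 255]
R: 1×1.25 = 1.25 → round → 1
G: 135×1.25 = 168.75 → round → 169
B: 86×1.25 = 107.5 → round → 108
= RGB(1, 169, 108)


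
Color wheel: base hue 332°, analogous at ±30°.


Base hue: 332°
Left analog: (332 - 30) mod 360 = 302°
Right analog: (332 + 30) mod 360 = 2°
Analogous hues = 302° and 2°


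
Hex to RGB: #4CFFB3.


4C → 76 (R)
FF → 255 (G)
B3 → 179 (B)
= RGB(76, 255, 179)


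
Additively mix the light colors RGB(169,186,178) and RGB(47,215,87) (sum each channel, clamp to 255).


Additive: each channel = min(255, C₁+C₂)
R: 169+47 = 216 → 216
G: 186+215 = 401 → 255
B: 178+87 = 265 → 255
= RGB(216, 255, 255)


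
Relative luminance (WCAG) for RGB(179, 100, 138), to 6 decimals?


Linearize each channel (sRGB transfer function): c = v/255; c_lin = c/12.92 if c ≤ 0.04045, else ((c+0.055)/1.055)^2.4
  R: 179/255 ≈ 0.701961 > 0.04045 → ((0.701961+0.055)/1.055)^2.4 ≈ 0.450786
  G: 100/255 ≈ 0.392157 > 0.04045 → ((0.392157+0.055)/1.055)^2.4 ≈ 0.127438
  B: 138/255 ≈ 0.541176 > 0.04045 → ((0.541176+0.055)/1.055)^2.4 ≈ 0.254152
R_lin = 0.450786, G_lin = 0.127438, B_lin = 0.254152
L = 0.2126×R + 0.7152×G + 0.0722×B
L = 0.2126×0.450786 + 0.7152×0.127438 + 0.0722×0.254152
L ≈ 0.205330


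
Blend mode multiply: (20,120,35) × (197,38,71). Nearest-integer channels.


Multiply: C = A×B/255, rounded to nearest integer
R: 20×197/255 = 3940/255 ≈ 15.451 → 15
G: 120×38/255 = 4560/255 ≈ 17.882 → 18
B: 35×71/255 = 2485/255 ≈ 9.745 → 10
= RGB(15, 18, 10)


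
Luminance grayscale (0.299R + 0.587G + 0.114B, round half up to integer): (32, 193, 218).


Gray = 0.299×R + 0.587×G + 0.114×B
Gray = 0.299×32 + 0.587×193 + 0.114×218
Gray = 9.568 + 113.291 + 24.852
Gray = 147.711 → round half up → 148
Gray = 148


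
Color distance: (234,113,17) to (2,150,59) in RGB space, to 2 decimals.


d = √[(R₁-R₂)² + (G₁-G₂)² + (B₁-B₂)²]
d = √[(234-2)² + (113-150)² + (17-59)²]
d = √[53824 + 1369 + 1764]
d = √56957
d ≈ 238.66


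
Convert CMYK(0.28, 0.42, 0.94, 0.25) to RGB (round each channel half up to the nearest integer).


R = 255 × (1-C) × (1-K) = 255 × 0.72 × 0.75 = 137.7 → 138
G = 255 × (1-M) × (1-K) = 255 × 0.58 × 0.75 = 110.925 → 111
B = 255 × (1-Y) × (1-K) = 255 × 0.06 × 0.75 = 11.475 → 11
= RGB(138, 111, 11)


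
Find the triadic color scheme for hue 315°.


Triadic: equally spaced at 120° intervals
H1 = 315°
H2 = (315 + 120) mod 360 = 75°
H3 = (315 + 240) mod 360 = 195°
Triadic = 315°, 75°, 195°


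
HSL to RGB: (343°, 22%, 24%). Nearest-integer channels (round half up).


H=343°, S=0.22, L=0.24
C = (1-|2L-1|)×S = (1-|-0.52|)×0.22 = 0.1056
H' = H/60 = 343/60 ≈ 5.7167; X = C×(1-|H' mod 2 - 1|) = 0.02992
m = L - C/2 = 0.24 - 0.0528 = 0.1872
Sector ⌊H'⌋ = 5 → (R',G',B') = (0.1056, 0.0, 0.02992)
RGB = ((R'+m)×255, (G'+m)×255, (B'+m)×255) = (74.664, 47.736, 55.3656)
Round half up → RGB(75, 48, 55)


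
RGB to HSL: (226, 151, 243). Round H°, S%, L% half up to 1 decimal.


Normalize: R'=226/255≈0.8863, G'=151/255≈0.5922, B'=243/255≈0.9529
Max=243/255, Min=151/255, Δ=Max-Min=92/255
L = (Max+Min)/2 = (243+151)/510 = 394/510 = 0.77254… → L = 77.3%
L > 0.5 → S = Δ/(2-Max-Min) = 92/(510-243-151) = 92/116 = 0.79310… → S = 79.3%
(the 1/255 factors cancel in S and H, so raw channel differences can be used)
Max is B' → H = 60 × ((R-G)/Δ + 4) = 60 × ((226-151)/92 + 4)
  75/92 + 4 = 0.8152… + 4 = 4.8152…
  H = 60 × 4.8152… = 288.913…° → H = 288.9°
= HSL(288.9°, 79.3%, 77.3%)


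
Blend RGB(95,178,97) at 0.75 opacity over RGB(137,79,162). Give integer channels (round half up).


C = α×F + (1-α)×B, with 1-α = 0.25
R: 0.75×95 + 0.25×137 = 71.25 + 34.25 = 105.50 → 106
G: 0.75×178 + 0.25×79 = 133.50 + 19.75 = 153.25 → 153
B: 0.75×97 + 0.25×162 = 72.75 + 40.50 = 113.25 → 113
= RGB(106, 153, 113)


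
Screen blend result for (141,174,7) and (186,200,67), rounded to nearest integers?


Screen: C = 255 - (255-A)×(255-B)/255, rounded to nearest integer
R: 255 - (255-141)×(255-186)/255 = 255 - 7866/255 ≈ 255 - 30.847 = 224.153 → 224
G: 255 - (255-174)×(255-200)/255 = 255 - 4455/255 ≈ 255 - 17.471 = 237.529 → 238
B: 255 - (255-7)×(255-67)/255 = 255 - 46624/255 ≈ 255 - 182.839 = 72.161 → 72
= RGB(224, 238, 72)


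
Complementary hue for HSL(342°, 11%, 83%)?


Complement = opposite side of color wheel = hue + 180°
H' = (342 + 180) mod 360 = 162°
S and L unchanged.
= HSL(162°, 11%, 83%)


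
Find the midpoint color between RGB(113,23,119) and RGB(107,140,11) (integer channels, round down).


Midpoint: each channel = ⌊(C₁+C₂)/2⌋
R: ⌊(113+107)/2⌋ = 110
G: ⌊(23+140)/2⌋ = 81
B: ⌊(119+11)/2⌋ = 65
= RGB(110, 81, 65)


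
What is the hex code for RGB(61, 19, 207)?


R = 61 → 3D (hex)
G = 19 → 13 (hex)
B = 207 → CF (hex)
Hex = #3D13CF


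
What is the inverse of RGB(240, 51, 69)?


Invert: (255-R, 255-G, 255-B)
R: 255-240 = 15
G: 255-51 = 204
B: 255-69 = 186
= RGB(15, 204, 186)


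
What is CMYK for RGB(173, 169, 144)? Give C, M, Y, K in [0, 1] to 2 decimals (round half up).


R'=173/255≈0.6784, G'=169/255≈0.6627, B'=144/255≈0.5647
K = 1 - max(R',G',B') = 1 - 173/255 = 82/255 = 0.32156… → 0.32
(1-R'-K)/(1-K) simplifies to (max-R)/max with max = 173:
C = (173-173)/173 = 0/173 = 0 → 0.00
M = (173-169)/173 = 4/173 = 0.02312… → 0.02
Y = (173-144)/173 = 29/173 = 0.16763… → 0.17
= CMYK(0.00, 0.02, 0.17, 0.32)


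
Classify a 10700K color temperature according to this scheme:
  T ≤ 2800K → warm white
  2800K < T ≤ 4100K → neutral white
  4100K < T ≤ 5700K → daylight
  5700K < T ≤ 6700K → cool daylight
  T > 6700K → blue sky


Temperature: 10700K
10700K > 6700K → blue sky
Classification: blue sky


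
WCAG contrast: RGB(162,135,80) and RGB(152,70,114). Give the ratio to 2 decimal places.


Linearize each sRGB channel c=v/255: c/12.92 if c ≤ 0.04045 else ((c+0.055)/1.055)^2.4
L = 0.2126×R_lin + 0.7152×G_lin + 0.0722×B_lin
Color 1 (162,135,80):
  R=162: 162/255≈0.6353 > 0.04045 → ((0.6353+0.055)/1.055)^2.4 ≈ 0.36131
  G=135: 135/255≈0.5294 > 0.04045 → ((0.5294+0.055)/1.055)^2.4 ≈ 0.24228
  B=80: 80/255≈0.3137 > 0.04045 → ((0.3137+0.055)/1.055)^2.4 ≈ 0.08022
  L1 = 0.2126×0.36131 + 0.7152×0.24228 + 0.0722×0.08022 ≈ 0.25589
Color 2 (152,70,114):
  R=152: 152/255≈0.5961 > 0.04045 → ((0.5961+0.055)/1.055)^2.4 ≈ 0.31399
  G=70: 70/255≈0.2745 > 0.04045 → ((0.2745+0.055)/1.055)^2.4 ≈ 0.06125
  B=114: 114/255≈0.4471 > 0.04045 → ((0.4471+0.055)/1.055)^2.4 ≈ 0.16827
  L2 = 0.2126×0.31399 + 0.7152×0.06125 + 0.0722×0.16827 ≈ 0.12271
Lighter = 0.25589, Darker = 0.12271
Ratio = (L_lighter + 0.05) / (L_darker + 0.05)
Ratio = (0.25589 + 0.05) / (0.12271 + 0.05) = 0.30589 / 0.17271 ≈ 1.7711
Ratio ≈ 1.77:1


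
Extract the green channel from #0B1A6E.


Color: #0B1A6E
R = 0B = 11
G = 1A = 26
B = 6E = 110
Green = 26


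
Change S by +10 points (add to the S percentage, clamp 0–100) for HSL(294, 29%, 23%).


Original S = 29%
Adjustment = +10 percentage points
New S = 29 + (10) = 39
Clamp to [0, 100] → 39
= HSL(294°, 39%, 23%)


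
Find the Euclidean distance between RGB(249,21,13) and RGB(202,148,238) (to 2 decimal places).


d = √[(R₁-R₂)² + (G₁-G₂)² + (B₁-B₂)²]
d = √[(249-202)² + (21-148)² + (13-238)²]
d = √[2209 + 16129 + 50625]
d = √68963
d ≈ 262.61


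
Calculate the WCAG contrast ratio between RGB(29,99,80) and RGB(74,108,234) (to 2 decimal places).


Linearize each sRGB channel c=v/255: c/12.92 if c ≤ 0.04045 else ((c+0.055)/1.055)^2.4
L = 0.2126×R_lin + 0.7152×G_lin + 0.0722×B_lin
Color 1 (29,99,80):
  R=29: 29/255≈0.1137 > 0.04045 → ((0.1137+0.055)/1.055)^2.4 ≈ 0.01229
  G=99: 99/255≈0.3882 > 0.04045 → ((0.3882+0.055)/1.055)^2.4 ≈ 0.12477
  B=80: 80/255≈0.3137 > 0.04045 → ((0.3137+0.055)/1.055)^2.4 ≈ 0.08022
  L1 = 0.2126×0.01229 + 0.7152×0.12477 + 0.0722×0.08022 ≈ 0.09764
Color 2 (74,108,234):
  R=74: 74/255≈0.2902 > 0.04045 → ((0.2902+0.055)/1.055)^2.4 ≈ 0.06848
  G=108: 108/255≈0.4235 > 0.04045 → ((0.4235+0.055)/1.055)^2.4 ≈ 0.14996
  B=234: 234/255≈0.9176 > 0.04045 → ((0.9176+0.055)/1.055)^2.4 ≈ 0.82279
  L2 = 0.2126×0.06848 + 0.7152×0.14996 + 0.0722×0.82279 ≈ 0.18121
Lighter = 0.18121, Darker = 0.09764
Ratio = (L_lighter + 0.05) / (L_darker + 0.05)
Ratio = (0.18121 + 0.05) / (0.09764 + 0.05) = 0.23121 / 0.14764 ≈ 1.5661
Ratio ≈ 1.57:1


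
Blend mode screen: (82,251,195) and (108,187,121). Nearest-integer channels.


Screen: C = 255 - (255-A)×(255-B)/255, rounded to nearest integer
R: 255 - (255-82)×(255-108)/255 = 255 - 25431/255 ≈ 255 - 99.729 = 155.271 → 155
G: 255 - (255-251)×(255-187)/255 = 255 - 272/255 ≈ 255 - 1.067 = 253.933 → 254
B: 255 - (255-195)×(255-121)/255 = 255 - 8040/255 ≈ 255 - 31.529 = 223.471 → 223
= RGB(155, 254, 223)


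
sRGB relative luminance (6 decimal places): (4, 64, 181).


Linearize each channel (sRGB transfer function): c = v/255; c_lin = c/12.92 if c ≤ 0.04045, else ((c+0.055)/1.055)^2.4
  R: 4/255 ≈ 0.015686 ≤ 0.04045 → 0.015686/12.92 ≈ 0.001214
  G: 64/255 ≈ 0.250980 > 0.04045 → ((0.250980+0.055)/1.055)^2.4 ≈ 0.051269
  B: 181/255 ≈ 0.709804 > 0.04045 → ((0.709804+0.055)/1.055)^2.4 ≈ 0.462077
R_lin = 0.001214, G_lin = 0.051269, B_lin = 0.462077
L = 0.2126×R + 0.7152×G + 0.0722×B
L = 0.2126×0.001214 + 0.7152×0.051269 + 0.0722×0.462077
L ≈ 0.070288


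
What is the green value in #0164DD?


Color: #0164DD
R = 01 = 1
G = 64 = 100
B = DD = 221
Green = 100


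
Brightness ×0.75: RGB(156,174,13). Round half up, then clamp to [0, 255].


Multiply each channel by 0.75, round half up, clamp to [0, 255]
R: 156×0.75 = 117
G: 174×0.75 = 130.5 → round → 131
B: 13×0.75 = 9.75 → round → 10
= RGB(117, 131, 10)


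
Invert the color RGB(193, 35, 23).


Invert: (255-R, 255-G, 255-B)
R: 255-193 = 62
G: 255-35 = 220
B: 255-23 = 232
= RGB(62, 220, 232)


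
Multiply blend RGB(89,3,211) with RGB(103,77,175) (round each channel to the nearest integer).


Multiply: C = A×B/255, rounded to nearest integer
R: 89×103/255 = 9167/255 ≈ 35.949 → 36
G: 3×77/255 = 231/255 ≈ 0.906 → 1
B: 211×175/255 = 36925/255 ≈ 144.804 → 145
= RGB(36, 1, 145)


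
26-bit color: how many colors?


Colors = 2^bits = 2^26
= 67,108,864 colors


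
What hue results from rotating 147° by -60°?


New hue = (H + rotation) mod 360
New hue = (147 -60) mod 360
= 87 mod 360
= 87°


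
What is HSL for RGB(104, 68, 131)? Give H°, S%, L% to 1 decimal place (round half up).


Normalize: R'=104/255≈0.4078, G'=68/255≈0.2667, B'=131/255≈0.5137
Max=131/255, Min=68/255, Δ=Max-Min=63/255
L = (Max+Min)/2 = (131+68)/510 = 199/510 = 0.39019… → L = 39.0%
L ≤ 0.5 → S = Δ/(Max+Min) = 63/(131+68) = 63/199 = 0.31658… → S = 31.7%
(the 1/255 factors cancel in S and H, so raw channel differences can be used)
Max is B' → H = 60 × ((R-G)/Δ + 4) = 60 × ((104-68)/63 + 4)
  36/63 + 4 = 0.5714… + 4 = 4.5714…
  H = 60 × 4.5714… = 274.285…° → H = 274.3°
= HSL(274.3°, 31.7%, 39.0%)


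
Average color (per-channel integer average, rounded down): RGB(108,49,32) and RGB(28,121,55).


Midpoint: each channel = ⌊(C₁+C₂)/2⌋
R: ⌊(108+28)/2⌋ = 68
G: ⌊(49+121)/2⌋ = 85
B: ⌊(32+55)/2⌋ = 43
= RGB(68, 85, 43)


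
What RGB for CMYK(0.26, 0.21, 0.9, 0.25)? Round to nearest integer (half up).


R = 255 × (1-C) × (1-K) = 255 × 0.74 × 0.75 = 141.525 → 142
G = 255 × (1-M) × (1-K) = 255 × 0.79 × 0.75 = 151.0875 → 151
B = 255 × (1-Y) × (1-K) = 255 × 0.10 × 0.75 = 19.125 → 19
= RGB(142, 151, 19)


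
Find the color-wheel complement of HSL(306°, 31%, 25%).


Complement = opposite side of color wheel = hue + 180°
H' = (306 + 180) mod 360 = 126°
S and L unchanged.
= HSL(126°, 31%, 25%)


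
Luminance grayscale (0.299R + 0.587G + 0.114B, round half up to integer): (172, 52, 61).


Gray = 0.299×R + 0.587×G + 0.114×B
Gray = 0.299×172 + 0.587×52 + 0.114×61
Gray = 51.428 + 30.524 + 6.954
Gray = 88.906 → round half up → 89
Gray = 89


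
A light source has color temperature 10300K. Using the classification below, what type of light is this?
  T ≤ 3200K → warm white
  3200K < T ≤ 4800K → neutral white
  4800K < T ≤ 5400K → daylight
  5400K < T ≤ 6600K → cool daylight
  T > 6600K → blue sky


Temperature: 10300K
10300K > 6600K → blue sky
Classification: blue sky


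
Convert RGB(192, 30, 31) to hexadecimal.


R = 192 → C0 (hex)
G = 30 → 1E (hex)
B = 31 → 1F (hex)
Hex = #C01E1F


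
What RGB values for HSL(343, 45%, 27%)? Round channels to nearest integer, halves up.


H=343°, S=0.45, L=0.27
C = (1-|2L-1|)×S = (1-|-0.46|)×0.45 = 0.243
H' = H/60 = 343/60 ≈ 5.7167; X = C×(1-|H' mod 2 - 1|) = 0.06885
m = L - C/2 = 0.27 - 0.1215 = 0.1485
Sector ⌊H'⌋ = 5 → (R',G',B') = (0.243, 0.0, 0.06885)
RGB = ((R'+m)×255, (G'+m)×255, (B'+m)×255) = (99.8325, 37.8675, 55.42425)
Round half up → RGB(100, 38, 55)


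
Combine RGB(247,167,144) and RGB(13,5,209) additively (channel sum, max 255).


Additive: each channel = min(255, C₁+C₂)
R: 247+13 = 260 → 255
G: 167+5 = 172 → 172
B: 144+209 = 353 → 255
= RGB(255, 172, 255)


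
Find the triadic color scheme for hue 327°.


Triadic: equally spaced at 120° intervals
H1 = 327°
H2 = (327 + 120) mod 360 = 87°
H3 = (327 + 240) mod 360 = 207°
Triadic = 327°, 87°, 207°


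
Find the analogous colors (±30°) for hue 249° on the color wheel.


Base hue: 249°
Left analog: (249 - 30) mod 360 = 219°
Right analog: (249 + 30) mod 360 = 279°
Analogous hues = 219° and 279°


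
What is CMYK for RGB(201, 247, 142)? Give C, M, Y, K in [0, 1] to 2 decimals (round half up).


R'=201/255≈0.7882, G'=247/255≈0.9686, B'=142/255≈0.5569
K = 1 - max(R',G',B') = 1 - 247/255 = 8/255 = 0.03137… → 0.03
(1-R'-K)/(1-K) simplifies to (max-R)/max with max = 247:
C = (247-201)/247 = 46/247 = 0.18623… → 0.19
M = (247-247)/247 = 0/247 = 0 → 0.00
Y = (247-142)/247 = 105/247 = 0.42510… → 0.43
= CMYK(0.19, 0.00, 0.43, 0.03)


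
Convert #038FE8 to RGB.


03 → 3 (R)
8F → 143 (G)
E8 → 232 (B)
= RGB(3, 143, 232)


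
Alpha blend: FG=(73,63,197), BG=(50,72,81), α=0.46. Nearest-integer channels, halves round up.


C = α×F + (1-α)×B, with 1-α = 0.54
R: 0.46×73 + 0.54×50 = 33.58 + 27.00 = 60.58 → 61
G: 0.46×63 + 0.54×72 = 28.98 + 38.88 = 67.86 → 68
B: 0.46×197 + 0.54×81 = 90.62 + 43.74 = 134.36 → 134
= RGB(61, 68, 134)


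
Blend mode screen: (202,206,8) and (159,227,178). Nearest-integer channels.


Screen: C = 255 - (255-A)×(255-B)/255, rounded to nearest integer
R: 255 - (255-202)×(255-159)/255 = 255 - 5088/255 ≈ 255 - 19.953 = 235.047 → 235
G: 255 - (255-206)×(255-227)/255 = 255 - 1372/255 ≈ 255 - 5.380 = 249.620 → 250
B: 255 - (255-8)×(255-178)/255 = 255 - 19019/255 ≈ 255 - 74.584 = 180.416 → 180
= RGB(235, 250, 180)


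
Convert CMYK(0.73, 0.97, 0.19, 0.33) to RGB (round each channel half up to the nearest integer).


R = 255 × (1-C) × (1-K) = 255 × 0.27 × 0.67 = 46.1295 → 46
G = 255 × (1-M) × (1-K) = 255 × 0.03 × 0.67 = 5.1255 → 5
B = 255 × (1-Y) × (1-K) = 255 × 0.81 × 0.67 = 138.3885 → 138
= RGB(46, 5, 138)


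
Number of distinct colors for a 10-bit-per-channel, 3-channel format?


Total bits = 10 bits/channel × 3 channels = 30 bits
Distinct colors = 2^30
= 1,073,741,824 colors


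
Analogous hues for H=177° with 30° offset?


Base hue: 177°
Left analog: (177 - 30) mod 360 = 147°
Right analog: (177 + 30) mod 360 = 207°
Analogous hues = 147° and 207°
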